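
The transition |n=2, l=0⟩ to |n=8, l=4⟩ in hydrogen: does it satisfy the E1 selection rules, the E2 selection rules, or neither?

neither

Δl = 4 − 0 = +4; l_i + l_f = 4.
E1 (Δl = ±1): not satisfied.
E2 (Δl = 0,±2, l_i+l_f ≥ 2): not satisfied.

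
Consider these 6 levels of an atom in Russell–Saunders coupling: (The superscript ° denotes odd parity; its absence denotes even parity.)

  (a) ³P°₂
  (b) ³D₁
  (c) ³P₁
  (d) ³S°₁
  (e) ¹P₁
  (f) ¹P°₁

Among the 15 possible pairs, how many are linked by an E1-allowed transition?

4

(a)–(b): allowed.
(a)–(c): allowed.
(a)–(d): forbidden (parity).
(a)–(e): forbidden (ΔS).
(a)–(f): forbidden (parity, ΔS).
(b)–(c): forbidden (parity).
(b)–(d): forbidden (ΔL).
(b)–(e): forbidden (parity, ΔS).
(b)–(f): forbidden (ΔS).
(c)–(d): allowed.
(c)–(e): forbidden (parity, ΔS).
(c)–(f): forbidden (ΔS).
(d)–(e): forbidden (ΔS).
(d)–(f): forbidden (parity, ΔS).
(e)–(f): allowed.
Allowed pairs: 4 of 15.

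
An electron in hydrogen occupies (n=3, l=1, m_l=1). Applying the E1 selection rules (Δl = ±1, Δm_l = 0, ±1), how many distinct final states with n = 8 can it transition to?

4

E1 requires Δl = ±1, so l_f ∈ {0, 2}; with 0 ≤ l_f ≤ n_f−1 = 7, the allowed l_f values are {0, 2}.
For l_f = 0: m_f ∈ {m_i−1, m_i, m_i+1} ∩ [−0, 0] = {0} → 1 state.
For l_f = 2: m_f ∈ {m_i−1, m_i, m_i+1} ∩ [−2, 2] = {0, 1, 2} → 3 states.
Total: 4.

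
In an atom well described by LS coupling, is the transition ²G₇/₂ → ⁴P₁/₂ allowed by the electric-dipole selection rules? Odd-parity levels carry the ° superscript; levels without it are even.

ΔS = 0: S: 1/2 → 3/2 — fails.
ΔJ = 0, ±1 (not J=0↔0): J: 7/2 → 1/2, ΔJ = -3 — fails.
ΔL = 0, ±1 (not L=0↔0): L: 4 → 1, ΔL = -3 — fails.
Parity must change: even → even — fails.
Rule(s) violated: parity, ΔS, ΔL, ΔJ.

forbidden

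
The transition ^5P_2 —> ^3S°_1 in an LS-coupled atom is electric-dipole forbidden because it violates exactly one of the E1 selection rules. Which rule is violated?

the ΔS = 0 rule

Reading off the term symbols: S 2→1, L 1→0, J 2→1, parity even→odd.
Parity must change: even → odd — satisfied.
ΔS = 0: S: 2 → 1 — violated.
ΔL = 0, ±1 (not L=0↔0): L: 1 → 0, ΔL = -1 — satisfied.
ΔJ = 0, ±1 (not J=0↔0): J: 2 → 1, ΔJ = -1 — satisfied.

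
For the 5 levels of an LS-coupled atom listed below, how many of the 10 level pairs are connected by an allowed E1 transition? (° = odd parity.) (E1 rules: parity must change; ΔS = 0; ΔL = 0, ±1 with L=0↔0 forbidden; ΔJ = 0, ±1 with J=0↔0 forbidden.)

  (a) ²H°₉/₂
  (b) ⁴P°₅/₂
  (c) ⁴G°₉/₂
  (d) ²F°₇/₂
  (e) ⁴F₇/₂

(a)–(b): forbidden (parity, ΔS, ΔL, ΔJ).
(a)–(c): forbidden (parity, ΔS).
(a)–(d): forbidden (parity, ΔL).
(a)–(e): forbidden (ΔS, ΔL).
(b)–(c): forbidden (parity, ΔL, ΔJ).
(b)–(d): forbidden (parity, ΔS, ΔL).
(b)–(e): forbidden (ΔL).
(c)–(d): forbidden (parity, ΔS).
(c)–(e): allowed.
(d)–(e): forbidden (ΔS).
Allowed pairs: 1 of 10.

1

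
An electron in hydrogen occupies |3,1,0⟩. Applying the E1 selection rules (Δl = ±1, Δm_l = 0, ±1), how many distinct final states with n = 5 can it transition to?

4

E1 requires Δl = ±1, so l_f ∈ {0, 2}; with 0 ≤ l_f ≤ n_f−1 = 4, the allowed l_f values are {0, 2}.
For l_f = 0: m_f ∈ {m_i−1, m_i, m_i+1} ∩ [−0, 0] = {0} → 1 state.
For l_f = 2: m_f ∈ {m_i−1, m_i, m_i+1} ∩ [−2, 2] = {-1, 0, 1} → 3 states.
Total: 4.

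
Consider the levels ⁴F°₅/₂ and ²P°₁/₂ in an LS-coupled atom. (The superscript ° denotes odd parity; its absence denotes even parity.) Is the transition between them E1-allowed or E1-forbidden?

forbidden

Initial level: S=3/2, L=3, J=5/2, parity odd. Final level: S=1/2, L=1, J=1/2, parity odd.
ΔJ = 0, ±1 (not J=0↔0): J: 5/2 → 1/2, ΔJ = -2 — ✗.
Parity must change: odd → odd — ✗.
ΔL = 0, ±1 (not L=0↔0): L: 3 → 1, ΔL = -2 — ✗.
ΔS = 0: S: 3/2 → 1/2 — ✗.
Rule(s) violated: parity, ΔS, ΔL, ΔJ.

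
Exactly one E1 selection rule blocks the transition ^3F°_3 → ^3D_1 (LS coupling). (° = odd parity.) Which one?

Reading off the term symbols: S 1→1, L 3→2, J 3→1, parity odd→even.
Parity must change: odd → even — ok.
ΔS = 0: S: 1 → 1 — ok.
ΔL = 0, ±1 (not L=0↔0): L: 3 → 2, ΔL = -1 — ok.
ΔJ = 0, ±1 (not J=0↔0): J: 3 → 1, ΔJ = -2 — fails.

the ΔJ = 0, ±1 rule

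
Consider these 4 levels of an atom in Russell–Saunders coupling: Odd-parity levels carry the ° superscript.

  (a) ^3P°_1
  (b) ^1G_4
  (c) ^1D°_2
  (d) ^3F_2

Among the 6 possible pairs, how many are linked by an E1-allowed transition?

0

(a)–(b): forbidden (ΔS, ΔL, ΔJ).
(a)–(c): forbidden (parity, ΔS).
(a)–(d): forbidden (ΔL).
(b)–(c): forbidden (ΔL, ΔJ).
(b)–(d): forbidden (parity, ΔS, ΔJ).
(c)–(d): forbidden (ΔS).
Allowed pairs: 0 of 6.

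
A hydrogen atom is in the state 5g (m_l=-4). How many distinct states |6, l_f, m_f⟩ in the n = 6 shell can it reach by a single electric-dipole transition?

4

E1 requires Δl = ±1, so l_f ∈ {3, 5}; with 0 ≤ l_f ≤ n_f−1 = 5, the allowed l_f values are {3, 5}.
For l_f = 3: m_f ∈ {m_i−1, m_i, m_i+1} ∩ [−3, 3] = {-3} → 1 state.
For l_f = 5: m_f ∈ {m_i−1, m_i, m_i+1} ∩ [−5, 5] = {-5, -4, -3} → 3 states.
Total: 4.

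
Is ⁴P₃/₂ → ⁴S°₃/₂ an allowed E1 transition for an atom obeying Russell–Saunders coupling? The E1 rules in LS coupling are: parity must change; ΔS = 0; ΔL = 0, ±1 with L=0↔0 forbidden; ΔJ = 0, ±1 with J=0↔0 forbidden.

allowed

Initial level: S=3/2, L=1, J=3/2, parity even. Final level: S=3/2, L=0, J=3/2, parity odd.
ΔJ = 0, ±1 (not J=0↔0): J: 3/2 → 3/2, ΔJ = +0 — ok.
ΔL = 0, ±1 (not L=0↔0): L: 1 → 0, ΔL = -1 — ok.
ΔS = 0: S: 3/2 → 3/2 — ok.
Parity must change: even → odd — ok.
All four E1 rules are satisfied.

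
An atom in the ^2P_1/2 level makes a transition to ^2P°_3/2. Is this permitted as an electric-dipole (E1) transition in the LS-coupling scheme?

allowed

Parity must change: even → odd — ok.
ΔJ = 0, ±1 (not J=0↔0): J: 1/2 → 3/2, ΔJ = +1 — ok.
ΔL = 0, ±1 (not L=0↔0): L: 1 → 1, ΔL = +0 — ok.
ΔS = 0: S: 1/2 → 1/2 — ok.
All four E1 rules are satisfied.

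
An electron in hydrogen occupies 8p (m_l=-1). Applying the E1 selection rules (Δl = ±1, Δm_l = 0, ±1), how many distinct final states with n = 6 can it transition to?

4

E1 requires Δl = ±1, so l_f ∈ {0, 2}; with 0 ≤ l_f ≤ n_f−1 = 5, the allowed l_f values are {0, 2}.
For l_f = 0: m_f ∈ {m_i−1, m_i, m_i+1} ∩ [−0, 0] = {0} → 1 state.
For l_f = 2: m_f ∈ {m_i−1, m_i, m_i+1} ∩ [−2, 2] = {-2, -1, 0} → 3 states.
Total: 4.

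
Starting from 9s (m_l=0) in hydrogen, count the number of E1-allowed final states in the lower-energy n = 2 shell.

3

E1 requires Δl = ±1, so l_f ∈ {-1, 1}; with 0 ≤ l_f ≤ n_f−1 = 1, the allowed l_f values are {1}.
For l_f = 1: m_f ∈ {m_i−1, m_i, m_i+1} ∩ [−1, 1] = {-1, 0, 1} → 3 states.
Total: 3.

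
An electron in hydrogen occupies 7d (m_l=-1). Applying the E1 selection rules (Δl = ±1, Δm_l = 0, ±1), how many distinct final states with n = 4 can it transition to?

E1 requires Δl = ±1, so l_f ∈ {1, 3}; with 0 ≤ l_f ≤ n_f−1 = 3, the allowed l_f values are {1, 3}.
For l_f = 1: m_f ∈ {m_i−1, m_i, m_i+1} ∩ [−1, 1] = {-1, 0} → 2 states.
For l_f = 3: m_f ∈ {m_i−1, m_i, m_i+1} ∩ [−3, 3] = {-2, -1, 0} → 3 states.
Total: 5.

5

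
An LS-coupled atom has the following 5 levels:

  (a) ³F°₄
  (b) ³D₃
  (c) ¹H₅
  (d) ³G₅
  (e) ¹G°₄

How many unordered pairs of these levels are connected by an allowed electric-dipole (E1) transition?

(a)–(b): allowed.
(a)–(c): forbidden (ΔS, ΔL).
(a)–(d): allowed.
(a)–(e): forbidden (parity, ΔS).
(b)–(c): forbidden (parity, ΔS, ΔL, ΔJ).
(b)–(d): forbidden (parity, ΔL, ΔJ).
(b)–(e): forbidden (ΔS, ΔL).
(c)–(d): forbidden (parity, ΔS).
(c)–(e): allowed.
(d)–(e): forbidden (ΔS).
Allowed pairs: 3 of 10.

3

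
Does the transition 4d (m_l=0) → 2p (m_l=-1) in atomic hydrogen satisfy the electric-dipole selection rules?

allowed

Initial l = 2, final l = 1, so Δl = -1. E1 requires Δl = ±1: ok.
Δm_l = -1 − (0) = -1. E1 requires Δm_l = 0, ±1: ok.
All E1 selection rules are satisfied.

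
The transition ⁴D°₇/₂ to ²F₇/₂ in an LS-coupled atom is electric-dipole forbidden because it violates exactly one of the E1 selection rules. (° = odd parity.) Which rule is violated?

Initial level: S=3/2, L=2, J=7/2, parity odd. Final level: S=1/2, L=3, J=7/2, parity even.
Parity must change: odd → even — ✓.
ΔJ = 0, ±1 (not J=0↔0): J: 7/2 → 7/2, ΔJ = +0 — ✓.
ΔS = 0: S: 3/2 → 1/2 — ✗.
ΔL = 0, ±1 (not L=0↔0): L: 2 → 3, ΔL = +1 — ✓.

the ΔS = 0 rule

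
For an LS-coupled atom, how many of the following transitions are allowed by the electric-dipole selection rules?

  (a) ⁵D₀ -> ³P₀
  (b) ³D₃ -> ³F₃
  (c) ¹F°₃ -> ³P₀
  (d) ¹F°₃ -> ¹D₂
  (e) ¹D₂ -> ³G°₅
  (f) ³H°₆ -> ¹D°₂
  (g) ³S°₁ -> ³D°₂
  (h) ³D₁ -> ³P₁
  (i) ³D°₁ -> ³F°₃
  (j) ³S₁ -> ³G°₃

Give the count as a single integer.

(a) forbidden (parity, ΔS, ΔJ fail)
(b) forbidden (parity fails)
(c) forbidden (ΔS, ΔL, ΔJ fail)
(d) allowed
(e) forbidden (ΔS, ΔL, ΔJ fail)
(f) forbidden (parity, ΔS, ΔL, ΔJ fail)
(g) forbidden (parity, ΔL fail)
(h) forbidden (parity fails)
(i) forbidden (parity, ΔJ fail)
(j) forbidden (ΔL, ΔJ fail)
Total allowed: 1 of 10.

1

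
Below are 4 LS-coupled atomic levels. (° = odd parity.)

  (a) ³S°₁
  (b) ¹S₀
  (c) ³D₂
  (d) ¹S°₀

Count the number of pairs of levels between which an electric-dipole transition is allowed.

(a)–(b): forbidden (ΔS, ΔL).
(a)–(c): forbidden (ΔL).
(a)–(d): forbidden (parity, ΔS, ΔL).
(b)–(c): forbidden (parity, ΔS, ΔL, ΔJ).
(b)–(d): forbidden (ΔL, ΔJ).
(c)–(d): forbidden (ΔS, ΔL, ΔJ).
Allowed pairs: 0 of 6.

0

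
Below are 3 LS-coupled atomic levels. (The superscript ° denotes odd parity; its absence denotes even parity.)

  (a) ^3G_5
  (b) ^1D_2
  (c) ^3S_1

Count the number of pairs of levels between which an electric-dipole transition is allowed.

(a)–(b): forbidden (parity, ΔS, ΔL, ΔJ).
(a)–(c): forbidden (parity, ΔL, ΔJ).
(b)–(c): forbidden (parity, ΔS, ΔL).
Allowed pairs: 0 of 3.

0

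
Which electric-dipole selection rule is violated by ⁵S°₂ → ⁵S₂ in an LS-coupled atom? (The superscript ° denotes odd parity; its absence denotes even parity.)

the L=0 ↔ L=0 exclusion

Initial level: S=2, L=0, J=2, parity odd. Final level: S=2, L=0, J=2, parity even.
Parity must change: odd → even — ✓.
ΔS = 0: S: 2 → 2 — ✓.
ΔL = 0, ±1 (not L=0↔0): L: 0 → 0, ΔL = +0 — ✗.
ΔJ = 0, ±1 (not J=0↔0): J: 2 → 2, ΔJ = +0 — ✓.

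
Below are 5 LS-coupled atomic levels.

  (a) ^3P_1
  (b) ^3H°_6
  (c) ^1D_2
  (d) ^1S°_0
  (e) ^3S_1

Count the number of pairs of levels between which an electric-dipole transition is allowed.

(a)–(b): forbidden (ΔL, ΔJ).
(a)–(c): forbidden (parity, ΔS).
(a)–(d): forbidden (ΔS).
(a)–(e): forbidden (parity).
(b)–(c): forbidden (ΔS, ΔL, ΔJ).
(b)–(d): forbidden (parity, ΔS, ΔL, ΔJ).
(b)–(e): forbidden (ΔL, ΔJ).
(c)–(d): forbidden (ΔL, ΔJ).
(c)–(e): forbidden (parity, ΔS, ΔL).
(d)–(e): forbidden (ΔS, ΔL).
Allowed pairs: 0 of 10.

0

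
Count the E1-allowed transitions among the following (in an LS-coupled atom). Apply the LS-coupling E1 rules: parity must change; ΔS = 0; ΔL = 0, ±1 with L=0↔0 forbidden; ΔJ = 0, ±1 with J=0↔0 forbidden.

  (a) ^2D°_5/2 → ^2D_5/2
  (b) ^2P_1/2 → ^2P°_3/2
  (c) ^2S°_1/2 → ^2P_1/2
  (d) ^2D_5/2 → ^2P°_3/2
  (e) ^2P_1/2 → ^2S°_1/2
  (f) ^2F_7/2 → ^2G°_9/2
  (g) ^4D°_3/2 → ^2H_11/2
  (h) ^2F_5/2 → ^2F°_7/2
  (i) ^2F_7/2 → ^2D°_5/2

8

(a) allowed
(b) allowed
(c) allowed
(d) allowed
(e) allowed
(f) allowed
(g) forbidden (ΔS, ΔL, ΔJ fail)
(h) allowed
(i) allowed
Total allowed: 8 of 9.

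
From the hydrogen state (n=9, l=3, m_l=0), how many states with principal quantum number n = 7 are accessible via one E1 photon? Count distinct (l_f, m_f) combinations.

E1 requires Δl = ±1, so l_f ∈ {2, 4}; with 0 ≤ l_f ≤ n_f−1 = 6, the allowed l_f values are {2, 4}.
For l_f = 2: m_f ∈ {m_i−1, m_i, m_i+1} ∩ [−2, 2] = {-1, 0, 1} → 3 states.
For l_f = 4: m_f ∈ {m_i−1, m_i, m_i+1} ∩ [−4, 4] = {-1, 0, 1} → 3 states.
Total: 6.

6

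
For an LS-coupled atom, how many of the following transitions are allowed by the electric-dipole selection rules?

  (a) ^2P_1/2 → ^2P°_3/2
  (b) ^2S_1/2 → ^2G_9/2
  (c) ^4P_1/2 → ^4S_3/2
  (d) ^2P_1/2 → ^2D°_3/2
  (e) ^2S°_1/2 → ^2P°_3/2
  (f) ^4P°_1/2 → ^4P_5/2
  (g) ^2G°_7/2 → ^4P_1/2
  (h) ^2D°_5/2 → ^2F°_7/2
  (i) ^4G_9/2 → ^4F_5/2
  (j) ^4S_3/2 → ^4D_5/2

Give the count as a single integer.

2

(a) allowed
(b) forbidden (parity, ΔL, ΔJ fail)
(c) forbidden (parity fails)
(d) allowed
(e) forbidden (parity fails)
(f) forbidden (ΔJ fails)
(g) forbidden (ΔS, ΔL, ΔJ fail)
(h) forbidden (parity fails)
(i) forbidden (parity, ΔJ fail)
(j) forbidden (parity, ΔL fail)
Total allowed: 2 of 10.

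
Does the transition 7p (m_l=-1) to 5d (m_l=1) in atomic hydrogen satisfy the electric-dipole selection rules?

forbidden

Δl = 2 − 1 = +1; the E1 rule Δl = ±1 is ok.
m_l: -1 → 1 (Δm_l = +2). |Δm_l| ≤ 1 fails.
The transition is electric-dipole forbidden.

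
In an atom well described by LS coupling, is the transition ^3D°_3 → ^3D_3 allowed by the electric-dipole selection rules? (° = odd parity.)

allowed

ΔJ = 0, ±1 (not J=0↔0): J: 3 → 3, ΔJ = +0 — passes.
Parity must change: odd → even — passes.
ΔL = 0, ±1 (not L=0↔0): L: 2 → 2, ΔL = +0 — passes.
ΔS = 0: S: 1 → 1 — passes.
All four E1 rules are satisfied.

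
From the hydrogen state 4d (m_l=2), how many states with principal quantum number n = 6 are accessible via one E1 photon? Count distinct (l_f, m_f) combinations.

E1 requires Δl = ±1, so l_f ∈ {1, 3}; with 0 ≤ l_f ≤ n_f−1 = 5, the allowed l_f values are {1, 3}.
For l_f = 1: m_f ∈ {m_i−1, m_i, m_i+1} ∩ [−1, 1] = {1} → 1 state.
For l_f = 3: m_f ∈ {m_i−1, m_i, m_i+1} ∩ [−3, 3] = {1, 2, 3} → 3 states.
Total: 4.

4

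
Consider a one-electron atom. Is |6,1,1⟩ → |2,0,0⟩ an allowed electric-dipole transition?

allowed

l: 1 → 0 (Δl = -1). Δl = ±1 ✓.
Δm_l = 0 − (1) = -1. E1 requires Δm_l = 0, ±1: ✓.
All E1 selection rules are satisfied.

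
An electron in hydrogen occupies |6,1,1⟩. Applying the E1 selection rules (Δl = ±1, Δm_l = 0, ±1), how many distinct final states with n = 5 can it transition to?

E1 requires Δl = ±1, so l_f ∈ {0, 2}; with 0 ≤ l_f ≤ n_f−1 = 4, the allowed l_f values are {0, 2}.
For l_f = 0: m_f ∈ {m_i−1, m_i, m_i+1} ∩ [−0, 0] = {0} → 1 state.
For l_f = 2: m_f ∈ {m_i−1, m_i, m_i+1} ∩ [−2, 2] = {0, 1, 2} → 3 states.
Total: 4.

4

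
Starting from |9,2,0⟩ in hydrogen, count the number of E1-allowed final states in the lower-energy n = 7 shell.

6

E1 requires Δl = ±1, so l_f ∈ {1, 3}; with 0 ≤ l_f ≤ n_f−1 = 6, the allowed l_f values are {1, 3}.
For l_f = 1: m_f ∈ {m_i−1, m_i, m_i+1} ∩ [−1, 1] = {-1, 0, 1} → 3 states.
For l_f = 3: m_f ∈ {m_i−1, m_i, m_i+1} ∩ [−3, 3] = {-1, 0, 1} → 3 states.
Total: 6.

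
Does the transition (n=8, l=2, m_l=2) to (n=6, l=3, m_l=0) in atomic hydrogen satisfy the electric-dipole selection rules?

l: 2 → 3 (Δl = +1). Δl = ±1 passes.
m_l: 2 → 0 (Δm_l = -2). |Δm_l| ≤ 1 fails.
The transition is electric-dipole forbidden.

forbidden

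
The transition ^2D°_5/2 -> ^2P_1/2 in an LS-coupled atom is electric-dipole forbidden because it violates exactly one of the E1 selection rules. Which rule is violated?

Reading off the term symbols: S 1/2→1/2, L 2→1, J 5/2→1/2, parity odd→even.
Parity must change: odd → even — passes.
ΔS = 0: S: 1/2 → 1/2 — passes.
ΔL = 0, ±1 (not L=0↔0): L: 2 → 1, ΔL = -1 — passes.
ΔJ = 0, ±1 (not J=0↔0): J: 5/2 → 1/2, ΔJ = -2 — fails.

the ΔJ = 0, ±1 rule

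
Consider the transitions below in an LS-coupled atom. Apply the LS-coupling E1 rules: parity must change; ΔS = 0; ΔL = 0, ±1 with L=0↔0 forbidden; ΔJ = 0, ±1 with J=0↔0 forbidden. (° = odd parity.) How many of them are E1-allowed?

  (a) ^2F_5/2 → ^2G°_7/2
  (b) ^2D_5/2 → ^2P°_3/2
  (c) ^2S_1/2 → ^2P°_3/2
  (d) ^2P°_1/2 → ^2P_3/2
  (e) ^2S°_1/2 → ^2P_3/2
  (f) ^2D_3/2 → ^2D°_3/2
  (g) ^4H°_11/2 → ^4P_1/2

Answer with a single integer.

(a) allowed
(b) allowed
(c) allowed
(d) allowed
(e) allowed
(f) allowed
(g) forbidden (ΔL, ΔJ fail)
Total allowed: 6 of 7.

6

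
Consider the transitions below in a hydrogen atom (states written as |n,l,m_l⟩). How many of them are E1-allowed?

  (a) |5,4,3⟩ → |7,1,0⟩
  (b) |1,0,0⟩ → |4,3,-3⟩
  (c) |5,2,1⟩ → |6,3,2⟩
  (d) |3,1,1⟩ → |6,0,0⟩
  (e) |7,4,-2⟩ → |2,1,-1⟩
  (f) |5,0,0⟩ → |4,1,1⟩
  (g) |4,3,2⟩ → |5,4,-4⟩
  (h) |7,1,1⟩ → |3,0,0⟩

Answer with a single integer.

(a) forbidden — Δl = -3 (E1 requires Δl = ±1); Δm_l = -3 (E1 requires Δm_l = 0, ±1)
(b) forbidden — Δl = +3 (E1 requires Δl = ±1); Δm_l = -3 (E1 requires Δm_l = 0, ±1)
(c) allowed
(d) allowed
(e) forbidden — Δl = -3 (E1 requires Δl = ±1)
(f) allowed
(g) forbidden — Δm_l = -6 (E1 requires Δm_l = 0, ±1)
(h) allowed
Total allowed: 4 of 8.

4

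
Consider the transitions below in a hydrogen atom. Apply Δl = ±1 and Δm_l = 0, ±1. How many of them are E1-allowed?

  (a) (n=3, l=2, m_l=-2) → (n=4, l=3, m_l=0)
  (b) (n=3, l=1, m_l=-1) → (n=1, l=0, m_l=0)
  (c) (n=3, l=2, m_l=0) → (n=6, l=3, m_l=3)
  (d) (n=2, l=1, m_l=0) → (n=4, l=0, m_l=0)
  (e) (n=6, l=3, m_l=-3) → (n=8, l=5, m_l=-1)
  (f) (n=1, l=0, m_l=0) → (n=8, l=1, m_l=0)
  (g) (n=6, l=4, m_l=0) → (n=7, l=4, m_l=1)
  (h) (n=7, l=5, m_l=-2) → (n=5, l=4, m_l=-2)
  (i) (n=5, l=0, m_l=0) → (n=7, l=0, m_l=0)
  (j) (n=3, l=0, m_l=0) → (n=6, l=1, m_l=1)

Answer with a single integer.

(a) forbidden — Δm_l = +2 (E1 requires Δm_l = 0, ±1)
(b) allowed
(c) forbidden — Δm_l = +3 (E1 requires Δm_l = 0, ±1)
(d) allowed
(e) forbidden — Δl = +2 (E1 requires Δl = ±1); Δm_l = +2 (E1 requires Δm_l = 0, ±1)
(f) allowed
(g) forbidden — Δl = +0 (E1 requires Δl = ±1)
(h) allowed
(i) forbidden — Δl = +0 (E1 requires Δl = ±1)
(j) allowed
Total allowed: 5 of 10.

5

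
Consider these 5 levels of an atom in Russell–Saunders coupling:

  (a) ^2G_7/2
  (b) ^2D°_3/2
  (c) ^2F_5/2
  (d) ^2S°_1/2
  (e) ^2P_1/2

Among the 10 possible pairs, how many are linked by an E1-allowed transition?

(a)–(b): forbidden (ΔL, ΔJ).
(a)–(c): forbidden (parity).
(a)–(d): forbidden (ΔL, ΔJ).
(a)–(e): forbidden (parity, ΔL, ΔJ).
(b)–(c): allowed.
(b)–(d): forbidden (parity, ΔL).
(b)–(e): allowed.
(c)–(d): forbidden (ΔL, ΔJ).
(c)–(e): forbidden (parity, ΔL, ΔJ).
(d)–(e): allowed.
Allowed pairs: 3 of 10.

3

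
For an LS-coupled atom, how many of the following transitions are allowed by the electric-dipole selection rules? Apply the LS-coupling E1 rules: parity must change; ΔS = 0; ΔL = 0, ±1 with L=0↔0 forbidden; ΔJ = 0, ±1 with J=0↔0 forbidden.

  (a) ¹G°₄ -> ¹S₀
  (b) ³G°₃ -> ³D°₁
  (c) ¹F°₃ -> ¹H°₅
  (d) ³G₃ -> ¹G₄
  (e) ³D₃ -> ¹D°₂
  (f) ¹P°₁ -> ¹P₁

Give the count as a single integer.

1

(a) forbidden (ΔL, ΔJ fail)
(b) forbidden (parity, ΔL, ΔJ fail)
(c) forbidden (parity, ΔL, ΔJ fail)
(d) forbidden (parity, ΔS fail)
(e) forbidden (ΔS fails)
(f) allowed
Total allowed: 1 of 6.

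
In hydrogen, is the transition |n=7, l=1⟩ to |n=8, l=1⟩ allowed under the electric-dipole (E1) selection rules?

forbidden

Δl = 1 − 1 = +0; the E1 rule Δl = ±1 is violated.
The transition is electric-dipole forbidden.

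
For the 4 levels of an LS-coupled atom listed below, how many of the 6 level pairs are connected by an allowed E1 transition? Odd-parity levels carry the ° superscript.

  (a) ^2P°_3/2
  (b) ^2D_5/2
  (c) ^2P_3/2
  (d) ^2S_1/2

3

(a)–(b): allowed.
(a)–(c): allowed.
(a)–(d): allowed.
(b)–(c): forbidden (parity).
(b)–(d): forbidden (parity, ΔL, ΔJ).
(c)–(d): forbidden (parity).
Allowed pairs: 3 of 6.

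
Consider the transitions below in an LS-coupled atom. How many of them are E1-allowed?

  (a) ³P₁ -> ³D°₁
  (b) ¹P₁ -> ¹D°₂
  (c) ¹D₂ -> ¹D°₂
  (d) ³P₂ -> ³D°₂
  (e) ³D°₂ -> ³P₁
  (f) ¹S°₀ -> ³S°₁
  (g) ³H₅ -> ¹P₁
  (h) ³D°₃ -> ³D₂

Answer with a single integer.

6

(a) allowed
(b) allowed
(c) allowed
(d) allowed
(e) allowed
(f) forbidden (parity, ΔS, ΔL fail)
(g) forbidden (parity, ΔS, ΔL, ΔJ fail)
(h) allowed
Total allowed: 6 of 8.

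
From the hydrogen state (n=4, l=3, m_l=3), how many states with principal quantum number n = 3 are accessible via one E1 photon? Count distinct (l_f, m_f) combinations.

E1 requires Δl = ±1, so l_f ∈ {2, 4}; with 0 ≤ l_f ≤ n_f−1 = 2, the allowed l_f values are {2}.
For l_f = 2: m_f ∈ {m_i−1, m_i, m_i+1} ∩ [−2, 2] = {2} → 1 state.
Total: 1.

1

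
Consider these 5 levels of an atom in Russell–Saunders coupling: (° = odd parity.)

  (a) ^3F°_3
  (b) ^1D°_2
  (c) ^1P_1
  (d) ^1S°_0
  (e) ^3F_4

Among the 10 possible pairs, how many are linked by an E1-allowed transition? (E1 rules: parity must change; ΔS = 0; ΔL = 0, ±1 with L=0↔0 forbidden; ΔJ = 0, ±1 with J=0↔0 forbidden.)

3

(a)–(b): forbidden (parity, ΔS).
(a)–(c): forbidden (ΔS, ΔL, ΔJ).
(a)–(d): forbidden (parity, ΔS, ΔL, ΔJ).
(a)–(e): allowed.
(b)–(c): allowed.
(b)–(d): forbidden (parity, ΔL, ΔJ).
(b)–(e): forbidden (ΔS, ΔJ).
(c)–(d): allowed.
(c)–(e): forbidden (parity, ΔS, ΔL, ΔJ).
(d)–(e): forbidden (ΔS, ΔL, ΔJ).
Allowed pairs: 3 of 10.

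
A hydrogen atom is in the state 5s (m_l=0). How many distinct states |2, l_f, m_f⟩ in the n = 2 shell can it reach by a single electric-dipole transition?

3

E1 requires Δl = ±1, so l_f ∈ {-1, 1}; with 0 ≤ l_f ≤ n_f−1 = 1, the allowed l_f values are {1}.
For l_f = 1: m_f ∈ {m_i−1, m_i, m_i+1} ∩ [−1, 1] = {-1, 0, 1} → 3 states.
Total: 3.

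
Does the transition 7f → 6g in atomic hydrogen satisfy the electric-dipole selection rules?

Δl = 4 − 3 = +1; the E1 rule Δl = ±1 is ✓.
All E1 selection rules are satisfied.

allowed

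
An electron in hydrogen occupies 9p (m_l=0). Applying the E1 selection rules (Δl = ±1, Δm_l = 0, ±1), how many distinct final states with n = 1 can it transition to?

E1 requires Δl = ±1, so l_f ∈ {0, 2}; with 0 ≤ l_f ≤ n_f−1 = 0, the allowed l_f values are {0}.
For l_f = 0: m_f ∈ {m_i−1, m_i, m_i+1} ∩ [−0, 0] = {0} → 1 state.
Total: 1.

1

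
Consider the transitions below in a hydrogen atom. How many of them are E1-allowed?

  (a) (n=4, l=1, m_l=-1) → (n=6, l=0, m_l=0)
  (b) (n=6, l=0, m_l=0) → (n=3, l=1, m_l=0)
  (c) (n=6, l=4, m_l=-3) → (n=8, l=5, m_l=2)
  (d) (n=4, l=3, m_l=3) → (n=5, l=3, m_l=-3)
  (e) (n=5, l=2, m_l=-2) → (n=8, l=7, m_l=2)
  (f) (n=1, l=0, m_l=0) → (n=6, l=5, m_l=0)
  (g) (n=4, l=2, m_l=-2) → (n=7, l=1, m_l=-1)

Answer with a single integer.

3

(a) allowed
(b) allowed
(c) forbidden — Δm_l = +5 (E1 requires Δm_l = 0, ±1)
(d) forbidden — Δl = +0 (E1 requires Δl = ±1); Δm_l = -6 (E1 requires Δm_l = 0, ±1)
(e) forbidden — Δl = +5 (E1 requires Δl = ±1); Δm_l = +4 (E1 requires Δm_l = 0, ±1)
(f) forbidden — Δl = +5 (E1 requires Δl = ±1)
(g) allowed
Total allowed: 3 of 7.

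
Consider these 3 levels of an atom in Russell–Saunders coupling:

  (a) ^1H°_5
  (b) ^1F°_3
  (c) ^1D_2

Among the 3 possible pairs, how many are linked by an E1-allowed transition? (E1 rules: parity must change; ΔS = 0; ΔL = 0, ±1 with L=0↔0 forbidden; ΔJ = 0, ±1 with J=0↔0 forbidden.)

(a)–(b): forbidden (parity, ΔL, ΔJ).
(a)–(c): forbidden (ΔL, ΔJ).
(b)–(c): allowed.
Allowed pairs: 1 of 3.

1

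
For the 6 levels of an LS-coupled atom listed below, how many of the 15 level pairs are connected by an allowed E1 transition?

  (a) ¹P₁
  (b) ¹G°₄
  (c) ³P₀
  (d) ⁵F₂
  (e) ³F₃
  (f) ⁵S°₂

0

(a)–(b): forbidden (ΔL, ΔJ).
(a)–(c): forbidden (parity, ΔS).
(a)–(d): forbidden (parity, ΔS, ΔL).
(a)–(e): forbidden (parity, ΔS, ΔL, ΔJ).
(a)–(f): forbidden (ΔS).
(b)–(c): forbidden (ΔS, ΔL, ΔJ).
(b)–(d): forbidden (ΔS, ΔJ).
(b)–(e): forbidden (ΔS).
(b)–(f): forbidden (parity, ΔS, ΔL, ΔJ).
(c)–(d): forbidden (parity, ΔS, ΔL, ΔJ).
(c)–(e): forbidden (parity, ΔL, ΔJ).
(c)–(f): forbidden (ΔS, ΔJ).
(d)–(e): forbidden (parity, ΔS).
(d)–(f): forbidden (ΔL).
(e)–(f): forbidden (ΔS, ΔL).
Allowed pairs: 0 of 15.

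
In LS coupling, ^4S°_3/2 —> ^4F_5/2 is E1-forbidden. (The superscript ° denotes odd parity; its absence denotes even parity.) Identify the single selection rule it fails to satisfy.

the ΔL = 0, ±1 rule

ΔS = 0: S: 3/2 → 3/2 — ok.
ΔL = 0, ±1 (not L=0↔0): L: 0 → 3, ΔL = +3 — fails.
ΔJ = 0, ±1 (not J=0↔0): J: 3/2 → 5/2, ΔJ = +1 — ok.
Parity must change: odd → even — ok.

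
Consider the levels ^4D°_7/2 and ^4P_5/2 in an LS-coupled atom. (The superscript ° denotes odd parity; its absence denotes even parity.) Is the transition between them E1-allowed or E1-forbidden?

Reading off the term symbols: S 3/2→3/2, L 2→1, J 7/2→5/2, parity odd→even.
Parity must change: odd → even — ✓.
ΔS = 0: S: 3/2 → 3/2 — ✓.
ΔL = 0, ±1 (not L=0↔0): L: 2 → 1, ΔL = -1 — ✓.
ΔJ = 0, ±1 (not J=0↔0): J: 7/2 → 5/2, ΔJ = -1 — ✓.
All four E1 rules are satisfied.

allowed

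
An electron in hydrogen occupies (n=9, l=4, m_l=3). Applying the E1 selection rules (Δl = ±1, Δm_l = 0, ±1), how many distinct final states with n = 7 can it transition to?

5

E1 requires Δl = ±1, so l_f ∈ {3, 5}; with 0 ≤ l_f ≤ n_f−1 = 6, the allowed l_f values are {3, 5}.
For l_f = 3: m_f ∈ {m_i−1, m_i, m_i+1} ∩ [−3, 3] = {2, 3} → 2 states.
For l_f = 5: m_f ∈ {m_i−1, m_i, m_i+1} ∩ [−5, 5] = {2, 3, 4} → 3 states.
Total: 5.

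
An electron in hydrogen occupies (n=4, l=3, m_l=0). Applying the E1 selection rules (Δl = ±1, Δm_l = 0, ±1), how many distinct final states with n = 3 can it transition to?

3

E1 requires Δl = ±1, so l_f ∈ {2, 4}; with 0 ≤ l_f ≤ n_f−1 = 2, the allowed l_f values are {2}.
For l_f = 2: m_f ∈ {m_i−1, m_i, m_i+1} ∩ [−2, 2] = {-1, 0, 1} → 3 states.
Total: 3.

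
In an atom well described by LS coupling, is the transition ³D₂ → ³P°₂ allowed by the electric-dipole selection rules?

allowed

Reading off the term symbols: S 1→1, L 2→1, J 2→2, parity even→odd.
Parity must change: even → odd — satisfied.
ΔS = 0: S: 1 → 1 — satisfied.
ΔL = 0, ±1 (not L=0↔0): L: 2 → 1, ΔL = -1 — satisfied.
ΔJ = 0, ±1 (not J=0↔0): J: 2 → 2, ΔJ = +0 — satisfied.
All four E1 rules are satisfied.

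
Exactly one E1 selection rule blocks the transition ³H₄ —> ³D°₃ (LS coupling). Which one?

the ΔL = 0, ±1 rule

Reading off the term symbols: S 1→1, L 5→2, J 4→3, parity even→odd.
Parity must change: even → odd — satisfied.
ΔL = 0, ±1 (not L=0↔0): L: 5 → 2, ΔL = -3 — violated.
ΔJ = 0, ±1 (not J=0↔0): J: 4 → 3, ΔJ = -1 — satisfied.
ΔS = 0: S: 1 → 1 — satisfied.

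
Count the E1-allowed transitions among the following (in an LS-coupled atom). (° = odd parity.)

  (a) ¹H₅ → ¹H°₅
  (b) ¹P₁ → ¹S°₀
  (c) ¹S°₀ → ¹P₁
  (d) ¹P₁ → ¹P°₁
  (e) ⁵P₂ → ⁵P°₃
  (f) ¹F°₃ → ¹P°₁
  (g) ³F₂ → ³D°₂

6

(a) allowed
(b) allowed
(c) allowed
(d) allowed
(e) allowed
(f) forbidden (parity, ΔL, ΔJ fail)
(g) allowed
Total allowed: 6 of 7.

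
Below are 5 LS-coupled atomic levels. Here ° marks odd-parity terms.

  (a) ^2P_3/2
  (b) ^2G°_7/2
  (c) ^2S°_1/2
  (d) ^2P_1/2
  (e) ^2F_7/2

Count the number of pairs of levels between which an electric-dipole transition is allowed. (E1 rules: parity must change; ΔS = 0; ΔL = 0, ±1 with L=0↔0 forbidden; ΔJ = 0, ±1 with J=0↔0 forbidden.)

3

(a)–(b): forbidden (ΔL, ΔJ).
(a)–(c): allowed.
(a)–(d): forbidden (parity).
(a)–(e): forbidden (parity, ΔL, ΔJ).
(b)–(c): forbidden (parity, ΔL, ΔJ).
(b)–(d): forbidden (ΔL, ΔJ).
(b)–(e): allowed.
(c)–(d): allowed.
(c)–(e): forbidden (ΔL, ΔJ).
(d)–(e): forbidden (parity, ΔL, ΔJ).
Allowed pairs: 3 of 10.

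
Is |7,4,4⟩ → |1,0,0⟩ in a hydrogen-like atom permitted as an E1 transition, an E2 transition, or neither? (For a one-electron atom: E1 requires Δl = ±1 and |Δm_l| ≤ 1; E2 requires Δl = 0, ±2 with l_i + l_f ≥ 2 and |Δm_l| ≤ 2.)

Δl = 0 − 4 = -4; l_i + l_f = 4.
Δm_l = -4.
E1 (Δl = ±1, |Δm_l| ≤ 1): not satisfied.
E2 (Δl = 0,±2, l_i+l_f ≥ 2, |Δm_l| ≤ 2): not satisfied.

neither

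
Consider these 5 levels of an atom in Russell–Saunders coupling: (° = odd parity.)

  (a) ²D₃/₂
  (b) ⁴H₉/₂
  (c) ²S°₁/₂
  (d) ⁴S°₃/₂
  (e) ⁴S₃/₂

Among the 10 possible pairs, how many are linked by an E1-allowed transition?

(a)–(b): forbidden (parity, ΔS, ΔL, ΔJ).
(a)–(c): forbidden (ΔL).
(a)–(d): forbidden (ΔS, ΔL).
(a)–(e): forbidden (parity, ΔS, ΔL).
(b)–(c): forbidden (ΔS, ΔL, ΔJ).
(b)–(d): forbidden (ΔL, ΔJ).
(b)–(e): forbidden (parity, ΔL, ΔJ).
(c)–(d): forbidden (parity, ΔS, ΔL).
(c)–(e): forbidden (ΔS, ΔL).
(d)–(e): forbidden (ΔL).
Allowed pairs: 0 of 10.

0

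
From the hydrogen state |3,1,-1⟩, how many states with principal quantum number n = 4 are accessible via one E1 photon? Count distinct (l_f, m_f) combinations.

E1 requires Δl = ±1, so l_f ∈ {0, 2}; with 0 ≤ l_f ≤ n_f−1 = 3, the allowed l_f values are {0, 2}.
For l_f = 0: m_f ∈ {m_i−1, m_i, m_i+1} ∩ [−0, 0] = {0} → 1 state.
For l_f = 2: m_f ∈ {m_i−1, m_i, m_i+1} ∩ [−2, 2] = {-2, -1, 0} → 3 states.
Total: 4.

4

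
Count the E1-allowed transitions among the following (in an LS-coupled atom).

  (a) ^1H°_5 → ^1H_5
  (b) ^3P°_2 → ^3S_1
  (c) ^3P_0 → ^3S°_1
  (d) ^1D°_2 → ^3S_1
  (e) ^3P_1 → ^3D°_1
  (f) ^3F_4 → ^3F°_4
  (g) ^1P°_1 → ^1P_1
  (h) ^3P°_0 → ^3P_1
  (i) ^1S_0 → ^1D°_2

7

(a) allowed
(b) allowed
(c) allowed
(d) forbidden (ΔS, ΔL fail)
(e) allowed
(f) allowed
(g) allowed
(h) allowed
(i) forbidden (ΔL, ΔJ fail)
Total allowed: 7 of 9.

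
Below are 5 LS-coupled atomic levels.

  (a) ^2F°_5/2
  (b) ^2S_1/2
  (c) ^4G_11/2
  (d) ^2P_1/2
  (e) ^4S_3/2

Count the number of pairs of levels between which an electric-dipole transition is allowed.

(a)–(b): forbidden (ΔL, ΔJ).
(a)–(c): forbidden (ΔS, ΔJ).
(a)–(d): forbidden (ΔL, ΔJ).
(a)–(e): forbidden (ΔS, ΔL).
(b)–(c): forbidden (parity, ΔS, ΔL, ΔJ).
(b)–(d): forbidden (parity).
(b)–(e): forbidden (parity, ΔS, ΔL).
(c)–(d): forbidden (parity, ΔS, ΔL, ΔJ).
(c)–(e): forbidden (parity, ΔL, ΔJ).
(d)–(e): forbidden (parity, ΔS).
Allowed pairs: 0 of 10.

0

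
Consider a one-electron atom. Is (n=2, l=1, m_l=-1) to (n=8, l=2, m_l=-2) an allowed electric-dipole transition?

allowed

Initial l = 1, final l = 2, so Δl = +1. E1 requires Δl = ±1: satisfied.
m_l: -1 → -2 (Δm_l = -1). |Δm_l| ≤ 1 satisfied.
All E1 selection rules are satisfied.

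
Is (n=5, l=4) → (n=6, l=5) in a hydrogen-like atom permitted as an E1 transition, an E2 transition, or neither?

E1

Δl = 5 − 4 = +1; l_i + l_f = 9.
E1 (Δl = ±1): satisfied.
E2 (Δl = 0,±2, l_i+l_f ≥ 2): not satisfied.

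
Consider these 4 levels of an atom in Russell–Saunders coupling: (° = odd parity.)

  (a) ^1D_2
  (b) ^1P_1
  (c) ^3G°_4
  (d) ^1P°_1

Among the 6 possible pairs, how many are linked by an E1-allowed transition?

2

(a)–(b): forbidden (parity).
(a)–(c): forbidden (ΔS, ΔL, ΔJ).
(a)–(d): allowed.
(b)–(c): forbidden (ΔS, ΔL, ΔJ).
(b)–(d): allowed.
(c)–(d): forbidden (parity, ΔS, ΔL, ΔJ).
Allowed pairs: 2 of 6.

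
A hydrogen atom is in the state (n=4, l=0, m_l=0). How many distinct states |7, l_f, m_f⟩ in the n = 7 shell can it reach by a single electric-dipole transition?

E1 requires Δl = ±1, so l_f ∈ {-1, 1}; with 0 ≤ l_f ≤ n_f−1 = 6, the allowed l_f values are {1}.
For l_f = 1: m_f ∈ {m_i−1, m_i, m_i+1} ∩ [−1, 1] = {-1, 0, 1} → 3 states.
Total: 3.

3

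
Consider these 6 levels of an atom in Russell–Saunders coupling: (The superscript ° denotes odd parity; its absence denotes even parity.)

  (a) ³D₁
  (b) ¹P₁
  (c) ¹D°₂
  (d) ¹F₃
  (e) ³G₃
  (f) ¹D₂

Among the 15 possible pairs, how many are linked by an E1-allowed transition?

3

(a)–(b): forbidden (parity, ΔS).
(a)–(c): forbidden (ΔS).
(a)–(d): forbidden (parity, ΔS, ΔJ).
(a)–(e): forbidden (parity, ΔL, ΔJ).
(a)–(f): forbidden (parity, ΔS).
(b)–(c): allowed.
(b)–(d): forbidden (parity, ΔL, ΔJ).
(b)–(e): forbidden (parity, ΔS, ΔL, ΔJ).
(b)–(f): forbidden (parity).
(c)–(d): allowed.
(c)–(e): forbidden (ΔS, ΔL).
(c)–(f): allowed.
(d)–(e): forbidden (parity, ΔS).
(d)–(f): forbidden (parity).
(e)–(f): forbidden (parity, ΔS, ΔL).
Allowed pairs: 3 of 15.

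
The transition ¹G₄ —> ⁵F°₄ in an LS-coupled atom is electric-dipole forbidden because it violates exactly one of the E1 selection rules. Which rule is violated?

the ΔS = 0 rule

Initial level: S=0, L=4, J=4, parity even. Final level: S=2, L=3, J=4, parity odd.
Parity must change: even → odd — ✓.
ΔS = 0: S: 0 → 2 — ✗.
ΔL = 0, ±1 (not L=0↔0): L: 4 → 3, ΔL = -1 — ✓.
ΔJ = 0, ±1 (not J=0↔0): J: 4 → 4, ΔJ = +0 — ✓.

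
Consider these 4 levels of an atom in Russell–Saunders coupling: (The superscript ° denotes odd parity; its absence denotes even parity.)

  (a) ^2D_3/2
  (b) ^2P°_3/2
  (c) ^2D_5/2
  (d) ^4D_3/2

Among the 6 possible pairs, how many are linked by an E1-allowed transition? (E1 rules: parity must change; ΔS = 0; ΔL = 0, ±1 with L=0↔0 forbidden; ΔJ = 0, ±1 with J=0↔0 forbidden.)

(a)–(b): allowed.
(a)–(c): forbidden (parity).
(a)–(d): forbidden (parity, ΔS).
(b)–(c): allowed.
(b)–(d): forbidden (ΔS).
(c)–(d): forbidden (parity, ΔS).
Allowed pairs: 2 of 6.

2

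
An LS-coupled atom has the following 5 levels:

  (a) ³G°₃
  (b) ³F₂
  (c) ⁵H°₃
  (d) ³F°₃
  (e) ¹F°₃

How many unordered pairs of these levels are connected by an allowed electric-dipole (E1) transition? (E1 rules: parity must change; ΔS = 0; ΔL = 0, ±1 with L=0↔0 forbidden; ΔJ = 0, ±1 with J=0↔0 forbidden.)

2

(a)–(b): allowed.
(a)–(c): forbidden (parity, ΔS).
(a)–(d): forbidden (parity).
(a)–(e): forbidden (parity, ΔS).
(b)–(c): forbidden (ΔS, ΔL).
(b)–(d): allowed.
(b)–(e): forbidden (ΔS).
(c)–(d): forbidden (parity, ΔS, ΔL).
(c)–(e): forbidden (parity, ΔS, ΔL).
(d)–(e): forbidden (parity, ΔS).
Allowed pairs: 2 of 10.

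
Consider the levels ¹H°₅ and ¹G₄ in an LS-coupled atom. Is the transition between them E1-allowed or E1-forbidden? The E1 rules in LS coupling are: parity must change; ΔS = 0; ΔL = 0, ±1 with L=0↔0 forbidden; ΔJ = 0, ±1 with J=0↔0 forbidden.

allowed

Initial level: S=0, L=5, J=5, parity odd. Final level: S=0, L=4, J=4, parity even.
ΔJ = 0, ±1 (not J=0↔0): J: 5 → 4, ΔJ = -1 — passes.
Parity must change: odd → even — passes.
ΔL = 0, ±1 (not L=0↔0): L: 5 → 4, ΔL = -1 — passes.
ΔS = 0: S: 0 → 0 — passes.
All four E1 rules are satisfied.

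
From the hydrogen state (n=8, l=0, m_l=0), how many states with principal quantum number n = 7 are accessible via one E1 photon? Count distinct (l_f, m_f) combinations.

E1 requires Δl = ±1, so l_f ∈ {-1, 1}; with 0 ≤ l_f ≤ n_f−1 = 6, the allowed l_f values are {1}.
For l_f = 1: m_f ∈ {m_i−1, m_i, m_i+1} ∩ [−1, 1] = {-1, 0, 1} → 3 states.
Total: 3.

3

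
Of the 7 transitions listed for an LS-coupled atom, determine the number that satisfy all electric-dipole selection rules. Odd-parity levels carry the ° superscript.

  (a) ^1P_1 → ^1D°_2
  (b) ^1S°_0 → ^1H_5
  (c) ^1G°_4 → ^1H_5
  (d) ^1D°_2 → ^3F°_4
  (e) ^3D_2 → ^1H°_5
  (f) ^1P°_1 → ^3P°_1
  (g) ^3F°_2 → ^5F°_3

(a) allowed
(b) forbidden (ΔL, ΔJ fail)
(c) allowed
(d) forbidden (parity, ΔS, ΔJ fail)
(e) forbidden (ΔS, ΔL, ΔJ fail)
(f) forbidden (parity, ΔS fail)
(g) forbidden (parity, ΔS fail)
Total allowed: 2 of 7.

2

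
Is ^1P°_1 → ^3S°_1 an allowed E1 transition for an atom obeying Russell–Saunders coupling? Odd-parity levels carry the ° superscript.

Initial level: S=0, L=1, J=1, parity odd. Final level: S=1, L=0, J=1, parity odd.
ΔL = 0, ±1 (not L=0↔0): L: 1 → 0, ΔL = -1 — ok.
ΔJ = 0, ±1 (not J=0↔0): J: 1 → 1, ΔJ = +0 — ok.
Parity must change: odd → odd — fails.
ΔS = 0: S: 0 → 1 — fails.
Rule(s) violated: parity, ΔS.

forbidden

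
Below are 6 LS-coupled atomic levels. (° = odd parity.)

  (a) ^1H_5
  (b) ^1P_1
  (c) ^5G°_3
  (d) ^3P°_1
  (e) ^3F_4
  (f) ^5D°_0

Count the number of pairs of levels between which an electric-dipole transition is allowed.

(a)–(b): forbidden (parity, ΔL, ΔJ).
(a)–(c): forbidden (ΔS, ΔJ).
(a)–(d): forbidden (ΔS, ΔL, ΔJ).
(a)–(e): forbidden (parity, ΔS, ΔL).
(a)–(f): forbidden (ΔS, ΔL, ΔJ).
(b)–(c): forbidden (ΔS, ΔL, ΔJ).
(b)–(d): forbidden (ΔS).
(b)–(e): forbidden (parity, ΔS, ΔL, ΔJ).
(b)–(f): forbidden (ΔS).
(c)–(d): forbidden (parity, ΔS, ΔL, ΔJ).
(c)–(e): forbidden (ΔS).
(c)–(f): forbidden (parity, ΔL, ΔJ).
(d)–(e): forbidden (ΔL, ΔJ).
(d)–(f): forbidden (parity, ΔS).
(e)–(f): forbidden (ΔS, ΔJ).
Allowed pairs: 0 of 15.

0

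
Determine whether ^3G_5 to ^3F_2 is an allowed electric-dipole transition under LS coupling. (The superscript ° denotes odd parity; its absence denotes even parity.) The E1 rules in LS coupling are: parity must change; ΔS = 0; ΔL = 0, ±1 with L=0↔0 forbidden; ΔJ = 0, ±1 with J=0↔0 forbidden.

ΔJ = 0, ±1 (not J=0↔0): J: 5 → 2, ΔJ = -3 — ✗.
ΔS = 0: S: 1 → 1 — ✓.
Parity must change: even → even — ✗.
ΔL = 0, ±1 (not L=0↔0): L: 4 → 3, ΔL = -1 — ✓.
Rule(s) violated: parity, ΔJ.

forbidden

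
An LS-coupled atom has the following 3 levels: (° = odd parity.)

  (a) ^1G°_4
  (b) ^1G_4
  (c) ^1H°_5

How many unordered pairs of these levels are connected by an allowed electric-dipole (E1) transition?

(a)–(b): allowed.
(a)–(c): forbidden (parity).
(b)–(c): allowed.
Allowed pairs: 2 of 3.

2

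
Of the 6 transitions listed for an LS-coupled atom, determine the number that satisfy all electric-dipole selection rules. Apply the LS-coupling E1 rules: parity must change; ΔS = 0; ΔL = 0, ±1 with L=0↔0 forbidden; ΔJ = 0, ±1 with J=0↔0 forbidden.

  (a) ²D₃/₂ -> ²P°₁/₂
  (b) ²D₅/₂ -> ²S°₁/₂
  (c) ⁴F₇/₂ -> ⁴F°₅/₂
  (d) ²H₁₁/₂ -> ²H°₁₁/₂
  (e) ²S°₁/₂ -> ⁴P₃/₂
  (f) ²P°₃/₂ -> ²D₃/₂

4

(a) allowed
(b) forbidden (ΔL, ΔJ fail)
(c) allowed
(d) allowed
(e) forbidden (ΔS fails)
(f) allowed
Total allowed: 4 of 6.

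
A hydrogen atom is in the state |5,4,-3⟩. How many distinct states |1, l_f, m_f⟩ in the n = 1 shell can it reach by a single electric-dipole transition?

0

E1 requires l_f ∈ {3, 5}, but neither lies in [0, 0], so no final state is reachable.
Total: 0.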